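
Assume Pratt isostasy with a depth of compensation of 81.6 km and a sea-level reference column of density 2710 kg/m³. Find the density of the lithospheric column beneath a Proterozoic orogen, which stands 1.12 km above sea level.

2670 kg/m³

Pratt balance: ρ_ref D = ρ (D + h).
ρ = ρ_ref D/(D + h) = 2710 × 81.6 km/(81.6 km + 1.12 km) = 2670 kg/m³.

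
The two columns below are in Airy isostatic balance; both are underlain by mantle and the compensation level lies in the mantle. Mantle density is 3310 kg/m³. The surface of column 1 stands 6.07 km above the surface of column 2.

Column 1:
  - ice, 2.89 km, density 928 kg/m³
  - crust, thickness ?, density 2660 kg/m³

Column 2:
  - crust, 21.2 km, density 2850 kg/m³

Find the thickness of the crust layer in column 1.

35.3 km

Take the compensation level at the base of the deeper column (depth z_c below the surface of column 1) and equate Σ ρ_i t_i down to z_c; mantle fills any gap and the z_c terms cancel.
Column 1: 2.89×928 + x×2660 + (z_c − 2.89 − x)×3310
Column 2: 6.07×0 + 21.2×2850 + (z_c − 6.07 − 21.2)×3310
The z_c×3310 term appears on both sides and cancels. Collect the known terms of each column as K = Σ(ρt)_known − 3310 × (depth of known layers): K_1 = 2681.92 − 3310×2.89 = −6883.98; K_2 = 60420 − 3310×(6.07 + 21.2) = −29843.7.
Balance: K_1 − x×(3310 − 2660) = K_2, so x = (K_1 − K_2)/(3310 − 2660) = 22959.7/650 = 35.3 km.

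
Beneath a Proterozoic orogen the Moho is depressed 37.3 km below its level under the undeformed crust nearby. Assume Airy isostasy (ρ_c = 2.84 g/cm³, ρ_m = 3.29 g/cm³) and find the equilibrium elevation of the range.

For local isostatic compensation: ρ_c h = (ρ_m − ρ_c) r.
h = r (ρ_m − ρ_c) / ρ_c = 37.3 km × (3.29 − 2.84) / 2.84 = 5.91 km.

5.91 km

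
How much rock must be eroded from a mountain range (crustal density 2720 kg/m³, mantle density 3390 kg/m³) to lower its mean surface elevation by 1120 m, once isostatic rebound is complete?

Net drop Δ = e − u = e − e ρ_c/ρ_m = e (ρ_m − ρ_c)/ρ_m.
e = Δ ρ_m/(ρ_m − ρ_c) = 1120 m × 3390/670 = 5670 m.

5670 m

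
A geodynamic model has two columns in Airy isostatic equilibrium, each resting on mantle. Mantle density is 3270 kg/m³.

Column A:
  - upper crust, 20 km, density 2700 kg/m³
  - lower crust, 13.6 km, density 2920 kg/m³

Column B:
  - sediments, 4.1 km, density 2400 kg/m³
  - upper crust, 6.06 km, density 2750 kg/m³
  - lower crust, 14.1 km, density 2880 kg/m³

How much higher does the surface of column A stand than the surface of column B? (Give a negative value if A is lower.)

For any compensation level in the mantle, the mantle terms cancel and isostasy reduces to e = (Σt_A − Σt_B) − (Σ(ρt)_A − Σ(ρt)_B) / ρ_m.
Σt_A = 33.6 km; Σt_B = 24.26 km; Σ(ρt)_A = 93712; Σ(ρt)_B = 67113 (in km·kg/m³).
e = (33.6 − 24.26) − (93712 − 67113) / 3270 = 1.21 km.

1.21 km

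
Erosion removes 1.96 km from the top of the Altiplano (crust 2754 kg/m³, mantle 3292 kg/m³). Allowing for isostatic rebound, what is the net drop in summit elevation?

Rebound u = e ρ_c/ρ_m = 1.96 km × 2754/3292 = 1.64 km.
Net surface drop = e − u = 1.96 km − 1.64 km = e (ρ_m − ρ_c)/ρ_m = 0.32 km.

0.32 km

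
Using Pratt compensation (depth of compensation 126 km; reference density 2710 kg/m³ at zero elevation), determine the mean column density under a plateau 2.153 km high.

Pratt balance: ρ_ref D = ρ (D + h).
ρ = ρ_ref D/(D + h) = 2710 × 126 km/(126 km + 2.153 km) = 2660 kg/m³.

2660 kg/m³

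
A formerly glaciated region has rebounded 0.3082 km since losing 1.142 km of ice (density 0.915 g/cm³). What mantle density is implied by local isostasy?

ρ_m = ρ_ice t / u = 0.915 × 1.142 km/0.3082 km = 3.39 g/cm³.

3.39 g/cm³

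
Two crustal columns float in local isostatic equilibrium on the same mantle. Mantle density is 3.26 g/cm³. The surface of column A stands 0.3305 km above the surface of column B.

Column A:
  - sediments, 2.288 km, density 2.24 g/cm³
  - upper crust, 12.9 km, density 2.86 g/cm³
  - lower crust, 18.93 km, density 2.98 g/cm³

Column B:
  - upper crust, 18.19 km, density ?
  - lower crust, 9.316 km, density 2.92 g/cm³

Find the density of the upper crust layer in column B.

Take the compensation level at the base of the deeper column (depth z_c below the surface of column A) and equate Σ ρ_i t_i down to z_c; mantle fills any gap and the z_c terms cancel.
Column A: 2.288×2.24 + 12.9×2.86 + 18.93×2.98 + (z_c − 34.118)×3.26
Column B: 0.3305×0 + 18.19×ρ + 9.316×2.92 + (z_c − 0.3305 − 27.506)×3.26
The z_c×3.26 term appears on both sides and cancels. Collect the known terms of each column as K = Σ(ρt)_known − 3.26 × (depth of known layers): K_A = 98.43052 − 3.26×34.118 = −12.79416; K_B = 27.20272 − 3.26×(0.3305 + 27.506) = −63.54427.
Balance: K_A = K_B + 18.19×ρ, so ρ = (K_A − K_B)/18.19 = 50.7501/18.19 = 2.79 g/cm³.

2.79 g/cm³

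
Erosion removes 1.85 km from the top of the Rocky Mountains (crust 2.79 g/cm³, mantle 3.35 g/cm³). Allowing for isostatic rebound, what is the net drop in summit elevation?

0.309 km

Rebound u = e ρ_c/ρ_m = 1.85 km × 2.79/3.35 = 1.541 km.
Net surface drop = e − u = 1.85 km − 1.541 km = e (ρ_m − ρ_c)/ρ_m = 0.309 km.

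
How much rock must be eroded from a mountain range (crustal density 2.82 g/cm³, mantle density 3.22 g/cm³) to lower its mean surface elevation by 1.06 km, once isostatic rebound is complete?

8.53 km

Net drop Δ = e − u = e − e ρ_c/ρ_m = e (ρ_m − ρ_c)/ρ_m.
e = Δ ρ_m/(ρ_m − ρ_c) = 1.06 km × 3.22/0.4 = 8.53 km.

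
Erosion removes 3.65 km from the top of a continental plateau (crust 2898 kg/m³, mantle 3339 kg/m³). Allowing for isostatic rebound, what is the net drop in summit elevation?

0.482 km

Rebound u = e ρ_c/ρ_m = 3.65 km × 2898/3339 = 3.168 km.
Net surface drop = e − u = 3.65 km − 3.168 km = e (ρ_m − ρ_c)/ρ_m = 0.482 km.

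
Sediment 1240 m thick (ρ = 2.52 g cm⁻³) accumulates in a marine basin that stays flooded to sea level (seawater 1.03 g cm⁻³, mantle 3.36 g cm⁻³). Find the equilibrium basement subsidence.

793 m

Submarine loading: the sediment displaces seawater, and the subsidence is in turn flooded, so s (ρ_m − ρ_w) = t (ρ_sed − ρ_w).
s = 1240 m × (2.52 − 1.03) / (3.36 − 1.03) = 793 m.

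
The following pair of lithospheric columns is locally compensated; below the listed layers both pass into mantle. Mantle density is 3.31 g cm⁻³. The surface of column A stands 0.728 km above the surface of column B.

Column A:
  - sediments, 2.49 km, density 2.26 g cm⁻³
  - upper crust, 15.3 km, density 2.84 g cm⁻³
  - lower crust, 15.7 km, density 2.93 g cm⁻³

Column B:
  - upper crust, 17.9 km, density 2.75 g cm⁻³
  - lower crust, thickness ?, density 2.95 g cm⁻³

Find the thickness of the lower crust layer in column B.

9.27 km

Take the compensation level at the base of the deeper column (depth z_c below the surface of column A) and equate Σ ρ_i t_i down to z_c; mantle fills any gap and the z_c terms cancel.
Column A: 2.49×2.26 + 15.3×2.84 + 15.7×2.93 + (z_c − 33.49)×3.31
Column B: 0.728×0 + 17.9×2.75 + x×2.95 + (z_c − 0.728 − 17.9 − x)×3.31
The z_c×3.31 term appears on both sides and cancels. Collect the known terms of each column as K = Σ(ρt)_known − 3.31 × (depth of known layers): K_A = 95.0804 − 3.31×33.49 = −15.7715; K_B = 49.225 − 3.31×(0.728 + 17.9) = −12.43368.
Balance: K_A = K_B − x×(3.31 − 2.95), so x = (K_B − K_A)/(3.31 − 2.95) = 3.33782/0.36 = 9.27 km.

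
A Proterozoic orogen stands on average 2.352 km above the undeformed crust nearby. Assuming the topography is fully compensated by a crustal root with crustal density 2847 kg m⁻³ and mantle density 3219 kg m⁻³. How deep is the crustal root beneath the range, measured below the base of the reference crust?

18 km

Isostatic balance requires: the weight of the topography is balanced by the buoyancy of the root, ρ_c h = (ρ_m − ρ_c) r.
r = h · ρ_c / (ρ_m − ρ_c) = 2.352 km × 2847 / (3219 − 2847) = 18 km.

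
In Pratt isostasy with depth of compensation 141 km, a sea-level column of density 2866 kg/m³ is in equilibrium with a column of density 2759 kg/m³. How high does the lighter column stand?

ρ_ref D = ρ (D + h) → h = D (ρ_ref − ρ)/ρ.
h = 141 km × (2866 − 2759)/2759 = 5.47 km.

5.47 km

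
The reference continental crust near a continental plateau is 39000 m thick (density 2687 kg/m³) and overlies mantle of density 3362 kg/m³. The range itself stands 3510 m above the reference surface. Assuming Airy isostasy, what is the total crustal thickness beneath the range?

Root depth r = h ρ_c / (ρ_m − ρ_c) = 3510 m × 2687 / 675 = 13970 m.
Total thickness = T + h + r = 39000 m + 3510 m + 13970 m = 56500 m.

56500 m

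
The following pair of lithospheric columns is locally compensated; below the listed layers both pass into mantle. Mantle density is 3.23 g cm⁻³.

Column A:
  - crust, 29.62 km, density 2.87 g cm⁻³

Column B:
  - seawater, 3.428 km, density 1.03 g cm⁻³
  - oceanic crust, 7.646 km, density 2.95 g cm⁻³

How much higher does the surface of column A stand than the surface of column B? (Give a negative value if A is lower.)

For any compensation level in the mantle, the mantle terms cancel and isostasy reduces to e = (Σt_A − Σt_B) − (Σ(ρt)_A − Σ(ρt)_B) / ρ_m.
Σt_A = 29.62 km; Σt_B = 11.074 km; Σ(ρt)_A = 85.0094; Σ(ρt)_B = 26.08654 (in km·g cm⁻³).
e = (29.62 − 11.074) − (85.0094 − 26.08654) / 3.23 = 0.304 km.

0.304 km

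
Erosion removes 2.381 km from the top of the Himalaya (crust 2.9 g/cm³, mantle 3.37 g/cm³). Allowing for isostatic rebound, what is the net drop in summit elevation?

0.332 km

Rebound u = e ρ_c/ρ_m = 2.381 km × 2.9/3.37 = 2.049 km.
Net surface drop = e − u = 2.381 km − 2.049 km = e (ρ_m − ρ_c)/ρ_m = 0.332 km.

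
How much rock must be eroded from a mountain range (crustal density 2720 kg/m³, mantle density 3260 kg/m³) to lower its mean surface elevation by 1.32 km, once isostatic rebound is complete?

Net drop Δ = e − u = e − e ρ_c/ρ_m = e (ρ_m − ρ_c)/ρ_m.
e = Δ ρ_m/(ρ_m − ρ_c) = 1.32 km × 3260/540 = 7.97 km.

7.97 km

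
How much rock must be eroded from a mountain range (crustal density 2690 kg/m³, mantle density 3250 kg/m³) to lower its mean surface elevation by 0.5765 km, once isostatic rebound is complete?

3.35 km

Net drop Δ = e − u = e − e ρ_c/ρ_m = e (ρ_m − ρ_c)/ρ_m.
e = Δ ρ_m/(ρ_m − ρ_c) = 0.5765 km × 3250/560 = 3.35 km.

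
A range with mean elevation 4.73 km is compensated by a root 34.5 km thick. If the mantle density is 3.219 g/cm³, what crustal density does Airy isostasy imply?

2.83 g/cm³

ρ_c h = (ρ_m − ρ_c) r → ρ_c (h + r) = ρ_m r → ρ_c = ρ_m r / (h + r).
ρ_c = 3.219 × 34.5 km / (4.73 km + 34.5 km) = 2.83 g/cm³.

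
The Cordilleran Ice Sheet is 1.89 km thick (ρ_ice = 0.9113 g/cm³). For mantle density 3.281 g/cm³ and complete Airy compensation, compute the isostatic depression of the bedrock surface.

0.525 km

For local isostatic compensation: the ice load ρ_ice t is balanced by mantle displaced below, ρ_m s.
s = t ρ_ice / ρ_m = 1.89 km × 0.9113/3.281 = 0.525 km.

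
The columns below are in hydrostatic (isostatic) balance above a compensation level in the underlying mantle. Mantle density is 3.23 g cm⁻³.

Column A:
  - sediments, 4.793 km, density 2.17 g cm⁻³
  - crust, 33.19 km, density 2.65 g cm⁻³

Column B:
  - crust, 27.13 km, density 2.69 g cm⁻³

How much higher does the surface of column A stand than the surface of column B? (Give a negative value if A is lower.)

For any compensation level in the mantle, the mantle terms cancel and isostasy reduces to e = (Σt_A − Σt_B) − (Σ(ρt)_A − Σ(ρt)_B) / ρ_m.
Σt_A = 37.983 km; Σt_B = 27.13 km; Σ(ρt)_A = 98.35431; Σ(ρt)_B = 72.9797 (in km·g cm⁻³).
e = (37.983 − 27.13) − (98.35431 − 72.9797) / 3.23 = 3 km.

3 km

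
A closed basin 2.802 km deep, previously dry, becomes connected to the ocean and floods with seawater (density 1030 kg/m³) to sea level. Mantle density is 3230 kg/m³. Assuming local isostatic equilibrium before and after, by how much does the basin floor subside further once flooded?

1.31 km

After flooding the water column is d + s deep. Its weight must equal the weight of mantle displaced by the extra subsidence s: (d + s) ρ_w = s ρ_m.
s = d ρ_w / (ρ_m − ρ_w) = 2.802 km × 1030/(3230 − 1030) = 1.31 km.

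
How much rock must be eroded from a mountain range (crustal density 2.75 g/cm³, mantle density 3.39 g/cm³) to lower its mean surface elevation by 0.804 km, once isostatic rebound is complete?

4.26 km

Net drop Δ = e − u = e − e ρ_c/ρ_m = e (ρ_m − ρ_c)/ρ_m.
e = Δ ρ_m/(ρ_m − ρ_c) = 0.804 km × 3.39/0.64 = 4.26 km.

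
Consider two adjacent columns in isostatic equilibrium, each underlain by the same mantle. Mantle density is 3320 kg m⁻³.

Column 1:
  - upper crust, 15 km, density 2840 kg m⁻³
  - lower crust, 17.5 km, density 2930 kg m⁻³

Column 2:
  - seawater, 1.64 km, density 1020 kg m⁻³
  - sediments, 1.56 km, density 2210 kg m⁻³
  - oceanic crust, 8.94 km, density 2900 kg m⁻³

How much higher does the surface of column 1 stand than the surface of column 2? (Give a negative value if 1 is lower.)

1.44 km

For any compensation level in the mantle, the mantle terms cancel and isostasy reduces to e = (Σt_1 − Σt_2) − (Σ(ρt)_1 − Σ(ρt)_2) / ρ_m.
Σt_1 = 32.5 km; Σt_2 = 12.14 km; Σ(ρt)_1 = 93875; Σ(ρt)_2 = 31046.4 (in km·kg m⁻³).
e = (32.5 − 12.14) − (93875 − 31046.4) / 3320 = 1.44 km.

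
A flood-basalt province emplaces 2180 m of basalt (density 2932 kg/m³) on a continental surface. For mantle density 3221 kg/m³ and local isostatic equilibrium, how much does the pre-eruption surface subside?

Subaerial loading: s = t ρ_load / ρ_m.
s = 2180 m × 2932/3221 = 1980 m.

1980 m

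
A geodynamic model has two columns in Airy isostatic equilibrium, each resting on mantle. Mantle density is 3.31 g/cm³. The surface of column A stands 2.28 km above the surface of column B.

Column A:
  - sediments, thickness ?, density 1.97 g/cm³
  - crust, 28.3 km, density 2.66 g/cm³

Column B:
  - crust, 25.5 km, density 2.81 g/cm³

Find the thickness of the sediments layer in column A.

1.42 km

Take the compensation level at the base of the deeper column (depth z_c below the surface of column A) and equate Σ ρ_i t_i down to z_c; mantle fills any gap and the z_c terms cancel.
Column A: x×1.97 + 28.3×2.66 + (z_c − 28.3 − x)×3.31
Column B: 2.28×0 + 25.5×2.81 + (z_c − 2.28 − 25.5)×3.31
The z_c×3.31 term appears on both sides and cancels. Collect the known terms of each column as K = Σ(ρt)_known − 3.31 × (depth of known layers): K_A = 75.278 − 3.31×28.3 = −18.395; K_B = 71.655 − 3.31×(2.28 + 25.5) = −20.2968.
Balance: K_A − x×(3.31 − 1.97) = K_B, so x = (K_A − K_B)/(3.31 − 1.97) = 1.9018/1.34 = 1.42 km.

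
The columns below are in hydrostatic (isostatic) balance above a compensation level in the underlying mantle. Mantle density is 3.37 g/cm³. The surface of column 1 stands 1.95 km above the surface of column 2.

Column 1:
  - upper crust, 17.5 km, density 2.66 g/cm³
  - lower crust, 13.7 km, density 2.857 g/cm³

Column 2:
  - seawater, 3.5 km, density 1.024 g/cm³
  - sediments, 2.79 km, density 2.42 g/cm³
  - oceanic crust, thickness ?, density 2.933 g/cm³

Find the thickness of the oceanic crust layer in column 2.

Take the compensation level at the base of the deeper column (depth z_c below the surface of column 1) and equate Σ ρ_i t_i down to z_c; mantle fills any gap and the z_c terms cancel.
Column 1: 17.5×2.66 + 13.7×2.857 + (z_c − 31.2)×3.37
Column 2: 1.95×0 + 3.5×1.024 + 2.79×2.42 + x×2.933 + (z_c − 1.95 − 6.29 − x)×3.37
The z_c×3.37 term appears on both sides and cancels. Collect the known terms of each column as K = Σ(ρt)_known − 3.37 × (depth of known layers): K_1 = 85.6909 − 3.37×31.2 = −19.4531; K_2 = 10.3358 − 3.37×(1.95 + 6.29) = −17.433.
Balance: K_1 = K_2 − x×(3.37 − 2.933), so x = (K_2 − K_1)/(3.37 − 2.933) = 2.0201/0.437 = 4.62 km.

4.62 km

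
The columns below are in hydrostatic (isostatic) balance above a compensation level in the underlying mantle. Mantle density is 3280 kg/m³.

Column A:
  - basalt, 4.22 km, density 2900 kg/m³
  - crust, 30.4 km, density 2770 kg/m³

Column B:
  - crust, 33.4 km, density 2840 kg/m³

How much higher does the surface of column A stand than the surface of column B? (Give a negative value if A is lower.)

0.735 km

For any compensation level in the mantle, the mantle terms cancel and isostasy reduces to e = (Σt_A − Σt_B) − (Σ(ρt)_A − Σ(ρt)_B) / ρ_m.
Σt_A = 34.62 km; Σt_B = 33.4 km; Σ(ρt)_A = 96446; Σ(ρt)_B = 94856 (in km·kg/m³).
e = (34.62 − 33.4) − (96446 − 94856) / 3280 = 0.735 km.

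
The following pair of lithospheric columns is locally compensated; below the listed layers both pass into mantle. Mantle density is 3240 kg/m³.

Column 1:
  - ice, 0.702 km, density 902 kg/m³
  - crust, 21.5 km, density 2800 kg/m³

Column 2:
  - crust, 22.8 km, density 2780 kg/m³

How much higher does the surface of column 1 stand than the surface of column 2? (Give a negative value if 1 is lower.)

For any compensation level in the mantle, the mantle terms cancel and isostasy reduces to e = (Σt_1 − Σt_2) − (Σ(ρt)_1 − Σ(ρt)_2) / ρ_m.
Σt_1 = 22.202 km; Σt_2 = 22.8 km; Σ(ρt)_1 = 60833.204; Σ(ρt)_2 = 63384 (in km·kg/m³).
e = (22.202 − 22.8) − (60833.204 − 63384) / 3240 = 0.189 km.

0.189 km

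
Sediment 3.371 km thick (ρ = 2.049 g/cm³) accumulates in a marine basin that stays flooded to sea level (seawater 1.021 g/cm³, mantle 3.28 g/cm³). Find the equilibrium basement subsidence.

1.53 km

Submarine loading: the sediment displaces seawater, and the subsidence is in turn flooded, so s (ρ_m − ρ_w) = t (ρ_sed − ρ_w).
s = 3.371 km × (2.049 − 1.021) / (3.28 − 1.021) = 1.53 km.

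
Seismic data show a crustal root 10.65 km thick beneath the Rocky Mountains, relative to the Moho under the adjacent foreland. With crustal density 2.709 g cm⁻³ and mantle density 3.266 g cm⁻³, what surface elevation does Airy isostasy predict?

2.19 km

By Archimedes' principle applied to the lithosphere: ρ_c h = (ρ_m − ρ_c) r.
h = r (ρ_m − ρ_c) / ρ_c = 10.65 km × (3.266 − 2.709) / 2.709 = 2.19 km.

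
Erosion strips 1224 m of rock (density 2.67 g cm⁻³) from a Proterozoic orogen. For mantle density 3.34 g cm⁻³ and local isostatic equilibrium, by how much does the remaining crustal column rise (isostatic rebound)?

Unloading: uplift u = e ρ_c/ρ_m = 1224 m × 2.67/3.34 = 978 m.

978 m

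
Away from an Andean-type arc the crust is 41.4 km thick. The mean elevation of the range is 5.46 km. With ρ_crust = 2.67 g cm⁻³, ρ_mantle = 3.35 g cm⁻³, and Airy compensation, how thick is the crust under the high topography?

68.3 km

Root depth r = h ρ_c / (ρ_m − ρ_c) = 5.46 km × 2.67 / 0.68 = 21.44 km.
Total thickness = T + h + r = 41.4 km + 5.46 km + 21.44 km = 68.3 km.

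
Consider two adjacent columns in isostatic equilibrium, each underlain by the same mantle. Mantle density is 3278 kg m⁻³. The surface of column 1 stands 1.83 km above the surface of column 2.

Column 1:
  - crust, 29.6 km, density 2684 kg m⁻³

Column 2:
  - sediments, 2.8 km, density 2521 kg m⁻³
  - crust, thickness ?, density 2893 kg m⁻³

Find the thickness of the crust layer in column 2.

Take the compensation level at the base of the deeper column (depth z_c below the surface of column 1) and equate Σ ρ_i t_i down to z_c; mantle fills any gap and the z_c terms cancel.
Column 1: 29.6×2684 + (z_c − 29.6)×3278
Column 2: 1.83×0 + 2.8×2521 + x×2893 + (z_c − 1.83 − 2.8 − x)×3278
The z_c×3278 term appears on both sides and cancels. Collect the known terms of each column as K = Σ(ρt)_known − 3278 × (depth of known layers): K_1 = 79446.4 − 3278×29.6 = −17582.4; K_2 = 7058.8 − 3278×(1.83 + 2.8) = −8118.34.
Balance: K_1 = K_2 − x×(3278 − 2893), so x = (K_2 − K_1)/(3278 − 2893) = 9464.06/385 = 24.6 km.

24.6 km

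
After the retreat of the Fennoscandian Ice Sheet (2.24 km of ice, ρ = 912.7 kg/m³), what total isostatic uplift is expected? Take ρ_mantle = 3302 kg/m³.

Removing the load lets mantle flow back in; uplift u satisfies ρ_ice t = ρ_m u.
u = t ρ_ice/ρ_m = 2.24 km × 912.7/3302 = 0.619 km.

0.619 km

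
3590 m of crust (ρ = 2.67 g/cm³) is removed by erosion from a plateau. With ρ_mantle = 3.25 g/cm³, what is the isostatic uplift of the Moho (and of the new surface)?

2950 m

Unloading: uplift u = e ρ_c/ρ_m = 3590 m × 2.67/3.25 = 2950 m.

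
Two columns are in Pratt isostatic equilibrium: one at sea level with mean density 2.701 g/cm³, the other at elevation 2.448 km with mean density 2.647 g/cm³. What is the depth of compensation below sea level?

120 km

ρ_ref D = ρ (D + h) → D (ρ_ref − ρ) = ρ h.
D = ρ h/(ρ_ref − ρ) = 2.647 × 2.448 km/(2.701 − 2.647) = 120 km.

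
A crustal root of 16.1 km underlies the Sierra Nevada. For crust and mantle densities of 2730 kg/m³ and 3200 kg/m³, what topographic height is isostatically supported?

In Airy isostatic equilibrium: ρ_c h = (ρ_m − ρ_c) r.
h = r (ρ_m − ρ_c) / ρ_c = 16.1 km × (3200 − 2730) / 2730 = 2.77 km.

2.77 km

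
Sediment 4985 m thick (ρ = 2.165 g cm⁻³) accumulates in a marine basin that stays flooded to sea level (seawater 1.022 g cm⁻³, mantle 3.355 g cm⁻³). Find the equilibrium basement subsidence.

2440 m

Submarine loading: the sediment displaces seawater, and the subsidence is in turn flooded, so s (ρ_m − ρ_w) = t (ρ_sed − ρ_w).
s = 4985 m × (2.165 − 1.022) / (3.355 − 1.022) = 2440 m.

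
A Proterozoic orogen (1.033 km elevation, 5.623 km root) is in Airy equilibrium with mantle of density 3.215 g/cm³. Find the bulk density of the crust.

ρ_c h = (ρ_m − ρ_c) r → ρ_c (h + r) = ρ_m r → ρ_c = ρ_m r / (h + r).
ρ_c = 3.215 × 5.623 km / (1.033 km + 5.623 km) = 2.72 g/cm³.

2.72 g/cm³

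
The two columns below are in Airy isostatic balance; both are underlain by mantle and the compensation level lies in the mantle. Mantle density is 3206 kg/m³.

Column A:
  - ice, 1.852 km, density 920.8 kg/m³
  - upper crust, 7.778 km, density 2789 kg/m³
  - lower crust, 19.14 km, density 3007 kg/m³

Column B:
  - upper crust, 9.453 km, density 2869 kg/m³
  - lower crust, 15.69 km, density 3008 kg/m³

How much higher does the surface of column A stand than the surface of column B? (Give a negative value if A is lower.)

1.56 km

For any compensation level in the mantle, the mantle terms cancel and isostasy reduces to e = (Σt_A − Σt_B) − (Σ(ρt)_A − Σ(ρt)_B) / ρ_m.
Σt_A = 28.77 km; Σt_B = 25.143 km; Σ(ρt)_A = 80952.1436; Σ(ρt)_B = 74316.177 (in km·kg/m³).
e = (28.77 − 25.143) − (80952.1436 − 74316.177) / 3206 = 1.56 km.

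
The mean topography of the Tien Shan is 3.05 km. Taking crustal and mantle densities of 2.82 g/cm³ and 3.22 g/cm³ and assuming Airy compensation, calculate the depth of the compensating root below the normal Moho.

In Airy isostatic equilibrium: the weight of the topography is balanced by the buoyancy of the root, ρ_c h = (ρ_m − ρ_c) r.
r = h · ρ_c / (ρ_m − ρ_c) = 3.05 km × 2.82 / (3.22 − 2.82) = 21.5 km.

21.5 km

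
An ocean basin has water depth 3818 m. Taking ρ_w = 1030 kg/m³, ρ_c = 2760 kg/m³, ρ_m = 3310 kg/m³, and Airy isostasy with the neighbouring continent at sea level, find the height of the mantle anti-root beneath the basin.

12000 m

For local isostatic compensation: replacing crust with seawater at the top is compensated by replacing crust with mantle at the base: d (ρ_c − ρ_w) = a (ρ_m − ρ_c).
a = d (ρ_c − ρ_w)/(ρ_m − ρ_c) = 3818 m × 1730/550 = 12000 m.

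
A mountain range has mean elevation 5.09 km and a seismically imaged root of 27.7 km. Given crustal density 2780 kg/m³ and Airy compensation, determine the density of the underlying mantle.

Airy balance: ρ_c h = (ρ_m − ρ_c) r → ρ_m = ρ_c (1 + h/r).
ρ_m = 2780 × (1 + 5.09 km/27.7 km) = 3290 kg/m³.

3290 kg/m³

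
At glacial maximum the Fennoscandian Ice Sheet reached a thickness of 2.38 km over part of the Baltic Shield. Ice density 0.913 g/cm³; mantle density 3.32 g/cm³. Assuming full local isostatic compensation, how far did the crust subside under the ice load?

In Airy isostatic equilibrium: the ice load ρ_ice t is balanced by mantle displaced below, ρ_m s.
s = t ρ_ice / ρ_m = 2.38 km × 0.913/3.32 = 0.654 km.

0.654 km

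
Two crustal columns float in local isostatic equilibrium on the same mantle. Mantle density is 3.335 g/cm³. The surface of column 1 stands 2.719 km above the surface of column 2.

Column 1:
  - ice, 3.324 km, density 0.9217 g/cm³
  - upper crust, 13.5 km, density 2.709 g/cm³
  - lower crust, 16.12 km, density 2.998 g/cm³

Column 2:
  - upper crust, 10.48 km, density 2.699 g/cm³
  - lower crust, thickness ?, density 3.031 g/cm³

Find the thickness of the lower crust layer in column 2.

20.3 km

Take the compensation level at the base of the deeper column (depth z_c below the surface of column 1) and equate Σ ρ_i t_i down to z_c; mantle fills any gap and the z_c terms cancel.
Column 1: 3.324×0.9217 + 13.5×2.709 + 16.12×2.998 + (z_c − 32.944)×3.335
Column 2: 2.719×0 + 10.48×2.699 + x×3.031 + (z_c − 2.719 − 10.48 − x)×3.335
The z_c×3.335 term appears on both sides and cancels. Collect the known terms of each column as K = Σ(ρt)_known − 3.335 × (depth of known layers): K_1 = 87.9629908 − 3.335×32.944 = −21.9052492; K_2 = 28.28552 − 3.335×(2.719 + 10.48) = −15.733145.
Balance: K_1 = K_2 − x×(3.335 − 3.031), so x = (K_2 − K_1)/(3.335 − 3.031) = 6.1721/0.304 = 20.3 km.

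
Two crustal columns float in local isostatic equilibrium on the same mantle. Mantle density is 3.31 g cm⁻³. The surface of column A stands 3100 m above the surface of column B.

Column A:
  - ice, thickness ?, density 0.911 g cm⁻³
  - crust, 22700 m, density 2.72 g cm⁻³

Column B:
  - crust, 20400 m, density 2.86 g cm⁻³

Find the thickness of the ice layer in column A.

Take the compensation level at the base of the deeper column (depth z_c below the surface of column A) and equate Σ ρ_i t_i down to z_c; mantle fills any gap and the z_c terms cancel.
Column A: x×0.911 + 22700×2.72 + (z_c − 22700 − x)×3.31
Column B: 3100×0 + 20400×2.86 + (z_c − 3100 − 20400)×3.31
The z_c×3.31 term appears on both sides and cancels. Collect the known terms of each column as K = Σ(ρt)_known − 3.31 × (depth of known layers): K_A = 61744 − 3.31×22700 = −13393; K_B = 58344 − 3.31×(3100 + 20400) = −19441.
Balance: K_A − x×(3.31 − 0.911) = K_B, so x = (K_A − K_B)/(3.31 − 0.911) = 6048/2.399 = 2520 m.

2520 m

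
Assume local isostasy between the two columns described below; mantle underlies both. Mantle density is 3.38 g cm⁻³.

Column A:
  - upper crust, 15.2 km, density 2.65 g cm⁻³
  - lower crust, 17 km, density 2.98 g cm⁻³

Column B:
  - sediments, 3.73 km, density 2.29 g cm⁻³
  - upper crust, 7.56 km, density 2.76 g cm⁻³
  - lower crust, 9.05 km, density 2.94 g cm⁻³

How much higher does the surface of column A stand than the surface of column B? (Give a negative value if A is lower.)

For any compensation level in the mantle, the mantle terms cancel and isostasy reduces to e = (Σt_A − Σt_B) − (Σ(ρt)_A − Σ(ρt)_B) / ρ_m.
Σt_A = 32.2 km; Σt_B = 20.34 km; Σ(ρt)_A = 90.94; Σ(ρt)_B = 56.0143 (in km·g cm⁻³).
e = (32.2 − 20.34) − (90.94 − 56.0143) / 3.38 = 1.53 km.

1.53 km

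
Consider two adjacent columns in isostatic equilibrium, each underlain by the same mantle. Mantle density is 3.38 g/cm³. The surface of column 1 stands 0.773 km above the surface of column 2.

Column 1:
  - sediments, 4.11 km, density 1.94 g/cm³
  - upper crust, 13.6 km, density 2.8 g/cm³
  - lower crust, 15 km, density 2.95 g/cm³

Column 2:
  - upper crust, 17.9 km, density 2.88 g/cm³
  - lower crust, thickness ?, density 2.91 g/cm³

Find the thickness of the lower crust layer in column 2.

18.5 km

Take the compensation level at the base of the deeper column (depth z_c below the surface of column 1) and equate Σ ρ_i t_i down to z_c; mantle fills any gap and the z_c terms cancel.
Column 1: 4.11×1.94 + 13.6×2.8 + 15×2.95 + (z_c − 32.71)×3.38
Column 2: 0.773×0 + 17.9×2.88 + x×2.91 + (z_c − 0.773 − 17.9 − x)×3.38
The z_c×3.38 term appears on both sides and cancels. Collect the known terms of each column as K = Σ(ρt)_known − 3.38 × (depth of known layers): K_1 = 90.3034 − 3.38×32.71 = −20.2564; K_2 = 51.552 − 3.38×(0.773 + 17.9) = −11.56274.
Balance: K_1 = K_2 − x×(3.38 − 2.91), so x = (K_2 − K_1)/(3.38 − 2.91) = 8.69366/0.47 = 18.5 km.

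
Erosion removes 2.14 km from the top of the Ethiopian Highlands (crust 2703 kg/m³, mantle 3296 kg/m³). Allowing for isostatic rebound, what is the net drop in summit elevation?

Rebound u = e ρ_c/ρ_m = 2.14 km × 2703/3296 = 1.755 km.
Net surface drop = e − u = 2.14 km − 1.755 km = e (ρ_m − ρ_c)/ρ_m = 0.385 km.

0.385 km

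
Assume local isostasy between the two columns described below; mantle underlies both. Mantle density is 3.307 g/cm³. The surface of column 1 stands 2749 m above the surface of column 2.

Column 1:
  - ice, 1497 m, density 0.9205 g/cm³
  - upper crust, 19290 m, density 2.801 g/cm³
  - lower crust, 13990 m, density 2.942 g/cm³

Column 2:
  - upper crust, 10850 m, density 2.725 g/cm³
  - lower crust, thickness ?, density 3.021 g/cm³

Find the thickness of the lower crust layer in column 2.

Take the compensation level at the base of the deeper column (depth z_c below the surface of column 1) and equate Σ ρ_i t_i down to z_c; mantle fills any gap and the z_c terms cancel.
Column 1: 1497×0.9205 + 19290×2.801 + 13990×2.942 + (z_c − 34777)×3.307
Column 2: 2749×0 + 10850×2.725 + x×3.021 + (z_c − 2749 − 10850 − x)×3.307
The z_c×3.307 term appears on both sides and cancels. Collect the known terms of each column as K = Σ(ρt)_known − 3.307 × (depth of known layers): K_1 = 96567.8585 − 3.307×34777 = −18439.6805; K_2 = 29566.25 − 3.307×(2749 + 10850) = −15405.643.
Balance: K_1 = K_2 − x×(3.307 − 3.021), so x = (K_2 − K_1)/(3.307 − 3.021) = 3034.04/0.286 = 10600 m.

10600 m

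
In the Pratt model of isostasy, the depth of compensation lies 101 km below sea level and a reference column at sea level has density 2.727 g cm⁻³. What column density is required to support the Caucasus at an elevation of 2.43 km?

2.66 g cm⁻³

Pratt balance: ρ_ref D = ρ (D + h).
ρ = ρ_ref D/(D + h) = 2.727 × 101 km/(101 km + 2.43 km) = 2.66 g cm⁻³.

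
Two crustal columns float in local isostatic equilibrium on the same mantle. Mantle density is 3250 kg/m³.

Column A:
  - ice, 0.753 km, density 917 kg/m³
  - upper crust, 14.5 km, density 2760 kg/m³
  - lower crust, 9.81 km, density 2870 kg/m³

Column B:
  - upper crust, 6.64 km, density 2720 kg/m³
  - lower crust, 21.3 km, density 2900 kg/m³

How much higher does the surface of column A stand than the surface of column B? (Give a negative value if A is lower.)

For any compensation level in the mantle, the mantle terms cancel and isostasy reduces to e = (Σt_A − Σt_B) − (Σ(ρt)_A − Σ(ρt)_B) / ρ_m.
Σt_A = 25.063 km; Σt_B = 27.94 km; Σ(ρt)_A = 68865.201; Σ(ρt)_B = 79830.8 (in km·kg/m³).
e = (25.063 − 27.94) − (68865.201 − 79830.8) / 3250 = 0.497 km.

0.497 km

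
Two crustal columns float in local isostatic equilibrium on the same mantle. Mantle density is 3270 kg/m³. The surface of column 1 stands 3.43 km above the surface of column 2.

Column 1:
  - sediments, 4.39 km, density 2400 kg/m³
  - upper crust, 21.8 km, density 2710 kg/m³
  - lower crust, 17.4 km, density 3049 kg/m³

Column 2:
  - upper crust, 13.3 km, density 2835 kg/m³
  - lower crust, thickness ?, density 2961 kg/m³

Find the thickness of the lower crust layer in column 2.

9.29 km

Take the compensation level at the base of the deeper column (depth z_c below the surface of column 1) and equate Σ ρ_i t_i down to z_c; mantle fills any gap and the z_c terms cancel.
Column 1: 4.39×2400 + 21.8×2710 + 17.4×3049 + (z_c − 43.59)×3270
Column 2: 3.43×0 + 13.3×2835 + x×2961 + (z_c − 3.43 − 13.3 − x)×3270
The z_c×3270 term appears on both sides and cancels. Collect the known terms of each column as K = Σ(ρt)_known − 3270 × (depth of known layers): K_1 = 122666.6 − 3270×43.59 = −19872.7; K_2 = 37705.5 − 3270×(3.43 + 13.3) = −17001.6.
Balance: K_1 = K_2 − x×(3270 − 2961), so x = (K_2 − K_1)/(3270 − 2961) = 2871.1/309 = 9.29 km.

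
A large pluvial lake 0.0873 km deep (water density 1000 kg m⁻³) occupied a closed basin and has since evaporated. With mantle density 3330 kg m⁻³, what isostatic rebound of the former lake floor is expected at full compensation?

u = d ρ_w/ρ_m = 0.0873 km × 1000/3330 = 0.0262 km.

0.0262 km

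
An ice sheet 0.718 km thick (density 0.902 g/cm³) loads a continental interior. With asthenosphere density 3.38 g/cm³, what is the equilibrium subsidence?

In Airy isostatic equilibrium: the ice load ρ_ice t is balanced by mantle displaced below, ρ_m s.
s = t ρ_ice / ρ_m = 0.718 km × 0.902/3.38 = 0.192 km.

0.192 km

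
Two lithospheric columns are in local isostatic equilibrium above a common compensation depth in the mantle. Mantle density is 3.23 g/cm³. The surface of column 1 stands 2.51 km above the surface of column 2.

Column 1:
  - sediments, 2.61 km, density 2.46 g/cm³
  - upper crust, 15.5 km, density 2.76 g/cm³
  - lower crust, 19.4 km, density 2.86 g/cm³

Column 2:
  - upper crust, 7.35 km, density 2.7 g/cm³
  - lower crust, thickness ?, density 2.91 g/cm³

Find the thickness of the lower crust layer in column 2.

Take the compensation level at the base of the deeper column (depth z_c below the surface of column 1) and equate Σ ρ_i t_i down to z_c; mantle fills any gap and the z_c terms cancel.
Column 1: 2.61×2.46 + 15.5×2.76 + 19.4×2.86 + (z_c − 37.51)×3.23
Column 2: 2.51×0 + 7.35×2.7 + x×2.91 + (z_c − 2.51 − 7.35 − x)×3.23
The z_c×3.23 term appears on both sides and cancels. Collect the known terms of each column as K = Σ(ρt)_known − 3.23 × (depth of known layers): K_1 = 104.6846 − 3.23×37.51 = −16.4727; K_2 = 19.845 − 3.23×(2.51 + 7.35) = −12.0028.
Balance: K_1 = K_2 − x×(3.23 − 2.91), so x = (K_2 − K_1)/(3.23 − 2.91) = 4.4699/0.32 = 14 km.

14 km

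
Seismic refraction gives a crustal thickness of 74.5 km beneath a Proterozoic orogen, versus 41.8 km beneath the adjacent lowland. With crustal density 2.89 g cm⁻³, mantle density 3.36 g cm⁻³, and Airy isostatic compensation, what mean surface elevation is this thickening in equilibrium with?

4.57 km

Excess crust Δ = 74.5 km − 41.8 km = 32.7 km, split between elevation h and root r with h + r = Δ.
Airy balance ρ_c h = (ρ_m − ρ_c) r gives r = h ρ_c/(ρ_m − ρ_c), so h (1 + ρ_c/(ρ_m − ρ_c)) = Δ, i.e. h = Δ (ρ_m − ρ_c)/ρ_m.
h = 32.7 km × 0.47/3.36 = 4.57 km.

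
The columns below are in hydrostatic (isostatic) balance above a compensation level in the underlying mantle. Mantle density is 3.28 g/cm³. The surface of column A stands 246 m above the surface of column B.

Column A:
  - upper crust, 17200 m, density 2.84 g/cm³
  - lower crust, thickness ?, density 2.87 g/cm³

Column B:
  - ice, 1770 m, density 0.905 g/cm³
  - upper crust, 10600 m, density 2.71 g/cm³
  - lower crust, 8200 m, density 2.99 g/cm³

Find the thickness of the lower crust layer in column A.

Take the compensation level at the base of the deeper column (depth z_c below the surface of column A) and equate Σ ρ_i t_i down to z_c; mantle fills any gap and the z_c terms cancel.
Column A: 17200×2.84 + x×2.87 + (z_c − 17200 − x)×3.28
Column B: 246×0 + 1770×0.905 + 10600×2.71 + 8200×2.99 + (z_c − 246 − 20570)×3.28
The z_c×3.28 term appears on both sides and cancels. Collect the known terms of each column as K = Σ(ρt)_known − 3.28 × (depth of known layers): K_A = 48848 − 3.28×17200 = −7568; K_B = 54845.85 − 3.28×(246 + 20570) = −13430.63.
Balance: K_A − x×(3.28 − 2.87) = K_B, so x = (K_A − K_B)/(3.28 − 2.87) = 5862.63/0.41 = 14300 m.

14300 m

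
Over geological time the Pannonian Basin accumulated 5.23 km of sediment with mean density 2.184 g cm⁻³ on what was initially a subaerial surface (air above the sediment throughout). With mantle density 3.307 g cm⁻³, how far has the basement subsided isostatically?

3.45 km

Subaerial load: s = t ρ_sed / ρ_m = 5.23 km × 2.184/3.307 = 3.45 km.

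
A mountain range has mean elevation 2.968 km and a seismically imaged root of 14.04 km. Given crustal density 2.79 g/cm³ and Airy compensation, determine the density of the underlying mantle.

3.38 g/cm³

Airy balance: ρ_c h = (ρ_m − ρ_c) r → ρ_m = ρ_c (1 + h/r).
ρ_m = 2.79 × (1 + 2.968 km/14.04 km) = 3.38 g/cm³.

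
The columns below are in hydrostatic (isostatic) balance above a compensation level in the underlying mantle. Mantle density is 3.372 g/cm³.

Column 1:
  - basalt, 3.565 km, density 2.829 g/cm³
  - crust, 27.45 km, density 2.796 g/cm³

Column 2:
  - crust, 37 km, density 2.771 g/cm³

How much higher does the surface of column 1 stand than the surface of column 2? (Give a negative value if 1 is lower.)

For any compensation level in the mantle, the mantle terms cancel and isostasy reduces to e = (Σt_1 − Σt_2) − (Σ(ρt)_1 − Σ(ρt)_2) / ρ_m.
Σt_1 = 31.015 km; Σt_2 = 37 km; Σ(ρt)_1 = 86.835585; Σ(ρt)_2 = 102.527 (in km·g/cm³).
e = (31.015 − 37) − (86.835585 − 102.527) / 3.372 = −1.33 km.

−1.33 km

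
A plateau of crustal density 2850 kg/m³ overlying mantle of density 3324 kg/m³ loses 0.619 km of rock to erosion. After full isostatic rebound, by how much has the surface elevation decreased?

Rebound u = e ρ_c/ρ_m = 0.619 km × 2850/3324 = 0.5307 km.
Net surface drop = e − u = 0.619 km − 0.5307 km = e (ρ_m − ρ_c)/ρ_m = 0.0883 km.

0.0883 km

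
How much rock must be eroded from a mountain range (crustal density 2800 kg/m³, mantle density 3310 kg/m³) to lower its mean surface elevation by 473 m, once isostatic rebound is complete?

Net drop Δ = e − u = e − e ρ_c/ρ_m = e (ρ_m − ρ_c)/ρ_m.
e = Δ ρ_m/(ρ_m − ρ_c) = 473 m × 3310/510 = 3070 m.

3070 m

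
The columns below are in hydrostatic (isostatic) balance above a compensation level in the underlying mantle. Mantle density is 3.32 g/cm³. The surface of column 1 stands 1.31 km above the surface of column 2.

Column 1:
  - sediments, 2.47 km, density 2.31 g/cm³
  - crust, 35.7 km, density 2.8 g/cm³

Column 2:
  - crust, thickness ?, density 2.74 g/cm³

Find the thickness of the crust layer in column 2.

Take the compensation level at the base of the deeper column (depth z_c below the surface of column 1) and equate Σ ρ_i t_i down to z_c; mantle fills any gap and the z_c terms cancel.
Column 1: 2.47×2.31 + 35.7×2.8 + (z_c − 38.17)×3.32
Column 2: 1.31×0 + x×2.74 + (z_c − 1.31 − 0 − x)×3.32
The z_c×3.32 term appears on both sides and cancels. Collect the known terms of each column as K = Σ(ρt)_known − 3.32 × (depth of known layers): K_1 = 105.6657 − 3.32×38.17 = −21.0587; K_2 = 0 − 3.32×(1.31 + 0) = −4.3492.
Balance: K_1 = K_2 − x×(3.32 − 2.74), so x = (K_2 − K_1)/(3.32 − 2.74) = 16.7095/0.58 = 28.8 km.

28.8 km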